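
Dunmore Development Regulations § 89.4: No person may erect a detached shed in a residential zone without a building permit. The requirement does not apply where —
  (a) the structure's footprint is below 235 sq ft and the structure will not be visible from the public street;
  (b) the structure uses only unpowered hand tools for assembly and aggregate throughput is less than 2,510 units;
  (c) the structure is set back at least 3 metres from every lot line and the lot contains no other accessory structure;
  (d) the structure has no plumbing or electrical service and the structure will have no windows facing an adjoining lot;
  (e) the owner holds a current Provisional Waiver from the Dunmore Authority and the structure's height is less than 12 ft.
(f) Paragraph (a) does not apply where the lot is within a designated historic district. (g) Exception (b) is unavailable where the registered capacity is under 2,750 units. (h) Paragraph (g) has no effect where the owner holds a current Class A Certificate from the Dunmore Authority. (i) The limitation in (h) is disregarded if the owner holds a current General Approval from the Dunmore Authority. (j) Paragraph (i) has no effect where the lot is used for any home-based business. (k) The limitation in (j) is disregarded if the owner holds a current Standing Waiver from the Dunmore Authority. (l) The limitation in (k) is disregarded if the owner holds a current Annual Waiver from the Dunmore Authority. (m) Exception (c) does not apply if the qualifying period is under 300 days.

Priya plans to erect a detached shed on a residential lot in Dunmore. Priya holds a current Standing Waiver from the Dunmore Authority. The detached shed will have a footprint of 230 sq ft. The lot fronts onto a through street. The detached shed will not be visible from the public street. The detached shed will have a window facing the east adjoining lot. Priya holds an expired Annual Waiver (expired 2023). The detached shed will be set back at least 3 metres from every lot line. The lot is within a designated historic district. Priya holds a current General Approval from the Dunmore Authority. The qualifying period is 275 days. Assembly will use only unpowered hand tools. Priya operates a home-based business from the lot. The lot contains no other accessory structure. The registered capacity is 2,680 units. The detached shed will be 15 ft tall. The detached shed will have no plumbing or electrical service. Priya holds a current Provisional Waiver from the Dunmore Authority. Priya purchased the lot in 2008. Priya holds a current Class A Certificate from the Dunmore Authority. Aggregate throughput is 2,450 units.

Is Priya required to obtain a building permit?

Exception (a) is satisfied on its face — the structure's footprint is 230 sq ft, below the 235 sq ft limit; the structure will not be visible from the street. But applying paragraph (f): (f) operates against (a): the lot is in a historic district. So (a) is unavailable.
Exception (b): assembly uses only hand tools; aggregate throughput is 2,450 units, less than the 2,510 units limit — every condition holds. However, paragraphs (g)–(l) must be considered: (g) applies — the registered capacity is 2,680 units, under the 2,750 units limit. (h) is engaged (a current Class A Certificate is held), but is displaced by (i): (i) is engaged — a current General Approval is held. (j) would limit (i) — a home-based business operates on the lot — but (k) sets (j) aside: (k) operates — a current Standing Waiver is held. (l) is not engaged (the Annual Waiver is not current), so (k) stands. Exception (b) does not apply.
Exception (c): the setback is at least 3 m on every side; the lot has no other accessory structure — every condition holds. Turning to paragraph (m): (m) operates against (c): the qualifying period is 275 days, under the 300 days limit. So (c) is unavailable.
Exception (d) requires that the structure will have no windows facing an adjoining lot; but a window faces an adjoining lot, so (d) is unavailable.
Exception (e) fails — the structure's height is 15 ft, not less than 12 ft.
No exception is made out. Priya falls within the general rule.

Yes — Priya must obtain a building permit.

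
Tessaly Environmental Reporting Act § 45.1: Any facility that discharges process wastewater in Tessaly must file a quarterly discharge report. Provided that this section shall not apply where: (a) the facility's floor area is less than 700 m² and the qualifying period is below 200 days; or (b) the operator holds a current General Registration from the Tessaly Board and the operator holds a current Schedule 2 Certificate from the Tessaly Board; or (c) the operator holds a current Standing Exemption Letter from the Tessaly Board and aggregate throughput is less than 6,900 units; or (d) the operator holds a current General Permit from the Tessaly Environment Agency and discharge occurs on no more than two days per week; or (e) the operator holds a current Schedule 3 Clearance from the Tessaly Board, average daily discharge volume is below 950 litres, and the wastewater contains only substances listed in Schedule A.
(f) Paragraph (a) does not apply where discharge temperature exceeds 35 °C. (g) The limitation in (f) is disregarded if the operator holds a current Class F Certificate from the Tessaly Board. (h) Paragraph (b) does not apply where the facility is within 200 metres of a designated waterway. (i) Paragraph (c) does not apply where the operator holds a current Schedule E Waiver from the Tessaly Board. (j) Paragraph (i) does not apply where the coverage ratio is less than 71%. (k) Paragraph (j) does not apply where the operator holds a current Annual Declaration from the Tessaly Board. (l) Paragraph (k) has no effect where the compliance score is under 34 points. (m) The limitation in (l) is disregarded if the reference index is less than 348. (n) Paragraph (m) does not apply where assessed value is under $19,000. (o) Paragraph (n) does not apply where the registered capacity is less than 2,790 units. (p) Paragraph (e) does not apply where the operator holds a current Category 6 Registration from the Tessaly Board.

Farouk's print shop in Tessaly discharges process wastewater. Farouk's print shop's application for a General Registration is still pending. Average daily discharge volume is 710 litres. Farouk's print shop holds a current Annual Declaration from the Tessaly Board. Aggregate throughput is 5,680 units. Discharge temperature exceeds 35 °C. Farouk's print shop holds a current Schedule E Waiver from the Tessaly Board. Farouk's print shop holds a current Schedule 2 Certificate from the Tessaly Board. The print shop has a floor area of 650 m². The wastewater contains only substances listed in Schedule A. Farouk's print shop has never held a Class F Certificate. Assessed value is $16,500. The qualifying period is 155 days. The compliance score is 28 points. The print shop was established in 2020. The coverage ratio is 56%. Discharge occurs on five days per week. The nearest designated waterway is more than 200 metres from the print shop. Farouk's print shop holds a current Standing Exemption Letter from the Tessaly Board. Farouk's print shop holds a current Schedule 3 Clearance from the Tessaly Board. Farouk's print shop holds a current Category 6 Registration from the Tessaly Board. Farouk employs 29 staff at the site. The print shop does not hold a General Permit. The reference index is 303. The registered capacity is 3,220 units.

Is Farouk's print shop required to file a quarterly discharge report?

No — exception (c) applies; Farouk's print shop is not required to file a quarterly discharge report.

Exception (a) is satisfied on its face — the facility's floor area is 650 m², less than the 700 m² limit; the qualifying period is 155 days, below the 200 days limit. However, paragraphs (f)–(g) must be considered: (f) is engaged — discharge temperature exceeds 35 °C. (g), which would lift (f), is inapplicable — no current Class F Certificate is held. So (a) is unavailable.
Exception (b) fails — no current General Registration is held.
Exception (c): a current Standing Exemption Letter is held; aggregate throughput is 5,680 units, less than the 6,900 units limit — every condition holds. Considering the limiting provisions: (i) is triggered (a current Schedule E Waiver is held), but is set aside by (j): (j) operates — the coverage ratio is 56%, less than the 71% limit. (k) is triggered (a current Annual Declaration is held), but is displaced by (l): (l) operates against (k): the compliance score is 28 points, under the 34 points limit. (m) would limit (l) — the reference index is 303, less than the 348 limit — but (n) sets (m) aside: (n) operates against (m): assessed value is $16,500, under the $19,000 limit. (o), which would lift (n), is not engaged — the registered capacity is 3,220 units, not less than 2,790 units. (c) remains available.
Exception (d) does not apply: no General Permit is held.
Exception (e) is satisfied on its face — a current Schedule 3 Clearance is held; average daily discharge volume is 710 litres, below the 950 litres limit; the wastewater is Schedule-A-only. But: (p) is triggered — a current Category 6 Registration is held. Exception (e) does not apply.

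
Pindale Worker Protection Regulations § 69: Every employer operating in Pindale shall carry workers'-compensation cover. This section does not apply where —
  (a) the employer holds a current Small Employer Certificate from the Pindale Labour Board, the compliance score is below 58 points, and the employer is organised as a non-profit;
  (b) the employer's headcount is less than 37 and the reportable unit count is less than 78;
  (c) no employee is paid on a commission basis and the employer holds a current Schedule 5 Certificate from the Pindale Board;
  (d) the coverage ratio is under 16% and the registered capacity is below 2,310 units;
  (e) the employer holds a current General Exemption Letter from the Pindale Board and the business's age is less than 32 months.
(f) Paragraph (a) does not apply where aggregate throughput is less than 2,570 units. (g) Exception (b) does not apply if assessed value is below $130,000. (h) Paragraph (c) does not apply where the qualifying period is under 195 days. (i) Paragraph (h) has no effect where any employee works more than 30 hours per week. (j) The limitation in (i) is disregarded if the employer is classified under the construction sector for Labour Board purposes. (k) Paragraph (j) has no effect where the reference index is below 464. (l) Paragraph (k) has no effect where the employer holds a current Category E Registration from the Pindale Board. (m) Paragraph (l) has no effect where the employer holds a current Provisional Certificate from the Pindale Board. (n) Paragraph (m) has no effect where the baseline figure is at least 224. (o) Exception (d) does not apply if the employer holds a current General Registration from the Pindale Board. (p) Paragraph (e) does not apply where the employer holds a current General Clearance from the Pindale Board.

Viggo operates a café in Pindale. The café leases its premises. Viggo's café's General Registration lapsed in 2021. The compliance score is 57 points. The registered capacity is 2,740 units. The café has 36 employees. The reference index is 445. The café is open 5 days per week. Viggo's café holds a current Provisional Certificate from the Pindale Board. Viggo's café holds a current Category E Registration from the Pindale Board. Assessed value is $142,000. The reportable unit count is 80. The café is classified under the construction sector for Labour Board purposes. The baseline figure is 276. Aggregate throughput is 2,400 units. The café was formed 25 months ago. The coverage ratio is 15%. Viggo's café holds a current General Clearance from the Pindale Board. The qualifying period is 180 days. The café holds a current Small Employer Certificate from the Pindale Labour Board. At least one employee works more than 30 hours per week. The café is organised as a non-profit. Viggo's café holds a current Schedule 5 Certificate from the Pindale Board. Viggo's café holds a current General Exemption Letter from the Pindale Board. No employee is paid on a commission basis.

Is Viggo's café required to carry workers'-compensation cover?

All of (a)'s requirements are met (a current Small Employer Certificate is held; the compliance score is 57 points, below the 58 points limit; the employer is a non-profit). Turning to paragraph (f): (f) operates against (a): aggregate throughput is 2,400 units, less than the 2,570 units limit. So (a) is unavailable.
Exception (b) requires that the reportable unit count is less than 78; but the reportable unit count is 80, not less than 78, so (b) is unavailable.
Exception (c): no employee is paid on commission; a current Schedule 5 Certificate is held — every condition holds. But: (h) is triggered — the qualifying period is 180 days, under the 195 days limit. (i) would limit (h) — at least one employee exceeds 30 hours/week — but (j) sets (i) aside: (j) operates against (i): the café is classified under the construction sector. (k) would limit (j) — the reference index is 445, below the 464 limit — but (l) sets (k) aside: (l) operates — a current Category E Registration is held. (m) would limit (l) — a current Provisional Certificate is held — but (n) sets (m) aside: (n) operates against (m): the baseline figure is 276, meeting the 224 threshold. (c) is therefore removed.
Exception (d) fails — the registered capacity is 2,740 units, not below 2,310 units.
Exception (e): a current General Exemption Letter is held; the business's age is 25 months, less than the 32 months limit — every condition holds. But applying paragraph (p): (p) operates — a current General Clearance is held. So (e) is unavailable.
No exception is made out. Viggo's café falls within the general rule.

Yes — Viggo's café must carry workers'-compensation cover.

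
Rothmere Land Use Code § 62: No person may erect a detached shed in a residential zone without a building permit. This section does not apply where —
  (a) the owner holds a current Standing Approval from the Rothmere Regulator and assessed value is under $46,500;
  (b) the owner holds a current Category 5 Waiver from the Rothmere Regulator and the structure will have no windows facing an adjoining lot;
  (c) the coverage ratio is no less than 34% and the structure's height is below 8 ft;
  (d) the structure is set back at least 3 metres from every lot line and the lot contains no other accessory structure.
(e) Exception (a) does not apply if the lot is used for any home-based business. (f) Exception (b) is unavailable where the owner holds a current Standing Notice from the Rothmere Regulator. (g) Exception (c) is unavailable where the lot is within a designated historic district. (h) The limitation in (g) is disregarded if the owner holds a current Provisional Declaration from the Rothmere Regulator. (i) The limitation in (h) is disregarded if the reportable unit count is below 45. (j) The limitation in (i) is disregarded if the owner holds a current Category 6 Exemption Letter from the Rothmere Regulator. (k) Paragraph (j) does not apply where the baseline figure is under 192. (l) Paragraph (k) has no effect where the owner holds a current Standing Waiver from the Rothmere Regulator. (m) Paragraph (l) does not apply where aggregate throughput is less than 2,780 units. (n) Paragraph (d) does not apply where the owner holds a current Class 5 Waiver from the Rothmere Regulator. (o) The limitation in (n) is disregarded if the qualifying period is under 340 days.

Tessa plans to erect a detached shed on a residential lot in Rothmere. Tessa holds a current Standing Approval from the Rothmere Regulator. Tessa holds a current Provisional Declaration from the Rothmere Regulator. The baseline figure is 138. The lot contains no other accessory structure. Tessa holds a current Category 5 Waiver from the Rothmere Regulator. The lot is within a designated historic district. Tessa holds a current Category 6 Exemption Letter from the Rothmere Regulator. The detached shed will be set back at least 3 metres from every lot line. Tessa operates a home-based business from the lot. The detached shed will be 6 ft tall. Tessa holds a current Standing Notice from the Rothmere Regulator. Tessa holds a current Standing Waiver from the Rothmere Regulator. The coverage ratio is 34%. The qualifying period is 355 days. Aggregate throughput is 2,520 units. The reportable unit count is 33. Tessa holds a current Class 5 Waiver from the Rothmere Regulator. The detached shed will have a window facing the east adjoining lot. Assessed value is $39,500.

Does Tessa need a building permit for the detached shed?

Exception (a): a current Standing Approval is held; assessed value is $39,500, under the $46,500 limit — every condition holds. But applying paragraph (e): (e) is engaged — a home-based business operates on the lot. Exception (a) does not apply.
Exception (b) fails — a window faces an adjoining lot.
Exception (c) is satisfied on its face — the coverage ratio is 34%, meeting the 34% threshold; the structure's height is 6 ft, below the 8 ft limit. Turning to paragraphs (g)–(m): (g) operates against (c): the lot is in a historic district. (h) would limit (g) — a current Provisional Declaration is held — but (i) sets (h) aside: (i) operates against (h): the reportable unit count is 33, below the 45 limit. (j) would limit (i) — a current Category 6 Exemption Letter is held — but (k) sets (j) aside: (k) operates — the baseline figure is 138, under the 192 limit. (l) would limit (k) — a current Standing Waiver is held — but (m) sets (l) aside: (m) operates against (l): aggregate throughput is 2,520 units, less than the 2,780 units limit. Exception (c) does not apply.
Exception (d) is satisfied on its face — the setback is at least 3 m on every side; the lot has no other accessory structure. However, paragraphs (n)–(o) must be considered: (n) operates against (d): a current Class 5 Waiver is held. (o) is inapplicable (the qualifying period is 355 days, not under 340 days), so (n) stands. Exception (d) does not apply.
No exception is made out. Tessa falls within the general rule.

Yes — Tessa must obtain a building permit.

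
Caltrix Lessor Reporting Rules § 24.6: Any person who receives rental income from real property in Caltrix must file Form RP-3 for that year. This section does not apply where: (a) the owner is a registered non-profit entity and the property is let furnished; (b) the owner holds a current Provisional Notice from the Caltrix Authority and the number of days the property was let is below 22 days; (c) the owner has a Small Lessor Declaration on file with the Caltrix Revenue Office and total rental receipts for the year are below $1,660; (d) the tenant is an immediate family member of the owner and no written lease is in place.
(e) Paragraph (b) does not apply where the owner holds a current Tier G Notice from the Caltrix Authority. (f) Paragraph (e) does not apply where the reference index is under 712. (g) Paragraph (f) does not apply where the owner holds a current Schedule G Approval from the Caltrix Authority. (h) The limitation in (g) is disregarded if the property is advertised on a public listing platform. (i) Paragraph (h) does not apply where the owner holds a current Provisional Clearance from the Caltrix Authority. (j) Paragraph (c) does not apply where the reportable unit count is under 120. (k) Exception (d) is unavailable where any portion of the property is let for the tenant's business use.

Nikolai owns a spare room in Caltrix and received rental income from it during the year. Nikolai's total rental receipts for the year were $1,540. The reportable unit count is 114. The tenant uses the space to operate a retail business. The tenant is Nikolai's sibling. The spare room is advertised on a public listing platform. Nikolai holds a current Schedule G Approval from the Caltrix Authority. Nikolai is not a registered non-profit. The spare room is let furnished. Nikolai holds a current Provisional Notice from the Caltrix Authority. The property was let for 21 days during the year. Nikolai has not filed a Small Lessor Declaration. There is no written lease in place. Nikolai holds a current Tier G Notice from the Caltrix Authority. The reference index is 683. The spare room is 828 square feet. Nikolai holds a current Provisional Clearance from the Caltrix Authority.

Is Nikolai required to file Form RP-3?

Exception (a) requires that the owner is a registered non-profit entity; but Nikolai is not a registered non-profit, so (a) is unavailable.
Exception (b) is satisfied on its face — a current Provisional Notice is held; the number of days the property was let is 21 days, below the 22 days limit. But: (e) applies — a current Tier G Notice is held. (f) is engaged (the reference index is 683, under the 712 limit), but yields to (g): (g) applies — a current Schedule G Approval is held. (h) operates (the property is publicly advertised), but is itself disapplied by (i): (i) is triggered — a current Provisional Clearance is held. (b) is therefore removed.
Exception (c) does not apply: no Small Lessor Declaration is on file.
Exception (d) is satisfied on its face — the tenant is an immediate family member; there is no written lease. Turning to paragraph (k): (k) operates against (d): the space is let for business use. Exception (d) does not apply.
No exception displaces § 24.6.

Yes — Nikolai must file Form RP-3.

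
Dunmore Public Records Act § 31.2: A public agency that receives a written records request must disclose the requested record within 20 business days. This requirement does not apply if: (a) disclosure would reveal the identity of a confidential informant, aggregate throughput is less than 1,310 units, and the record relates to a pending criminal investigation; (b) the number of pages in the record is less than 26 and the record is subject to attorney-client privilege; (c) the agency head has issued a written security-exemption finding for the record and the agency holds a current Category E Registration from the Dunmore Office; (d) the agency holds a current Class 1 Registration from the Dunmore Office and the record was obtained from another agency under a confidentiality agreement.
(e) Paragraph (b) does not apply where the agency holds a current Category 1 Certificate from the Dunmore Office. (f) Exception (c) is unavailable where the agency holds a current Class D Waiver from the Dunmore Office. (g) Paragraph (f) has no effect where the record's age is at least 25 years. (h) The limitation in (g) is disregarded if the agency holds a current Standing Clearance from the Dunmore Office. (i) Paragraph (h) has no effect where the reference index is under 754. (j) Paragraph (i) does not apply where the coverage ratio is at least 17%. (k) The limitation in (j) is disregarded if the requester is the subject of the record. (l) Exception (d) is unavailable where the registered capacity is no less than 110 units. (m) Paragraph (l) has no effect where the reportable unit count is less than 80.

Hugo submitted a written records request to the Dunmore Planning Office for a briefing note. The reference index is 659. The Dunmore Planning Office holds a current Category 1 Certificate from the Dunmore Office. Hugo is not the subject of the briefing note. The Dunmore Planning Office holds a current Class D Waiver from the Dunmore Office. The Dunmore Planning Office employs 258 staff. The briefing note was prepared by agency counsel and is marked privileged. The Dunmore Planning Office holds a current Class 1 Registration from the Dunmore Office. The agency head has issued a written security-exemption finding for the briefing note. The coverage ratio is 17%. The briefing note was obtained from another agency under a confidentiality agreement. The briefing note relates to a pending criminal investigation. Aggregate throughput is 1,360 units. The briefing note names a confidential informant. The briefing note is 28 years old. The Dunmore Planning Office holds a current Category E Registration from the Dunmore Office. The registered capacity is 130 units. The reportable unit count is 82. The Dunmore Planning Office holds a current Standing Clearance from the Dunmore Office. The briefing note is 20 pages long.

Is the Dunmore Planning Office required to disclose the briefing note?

Exception (a) requires that aggregate throughput is less than 1,310 units; but aggregate throughput is 1,360 units, not less than 1,310 units, so (a) is unavailable.
All of (b)'s requirements are met (the number of pages in the record is 20, less than the 26 limit; the briefing note is privileged). However, paragraph (e) must be considered: (e) operates — a current Category 1 Certificate is held. (b) is therefore removed.
Exception (c) is satisfied on its face — a written security-exemption finding has been issued; a current Category E Registration is held. But applying paragraphs (f)–(k): (f) applies — a current Class D Waiver is held. (g) would limit (f) — the record's age is 28 years, meeting the 25 years threshold — but (h) sets (g) aside: (h) is triggered — a current Standing Clearance is held. (i) would limit (h) — the reference index is 659, under the 754 limit — but (j) sets (i) aside: (j) operates against (i): the coverage ratio is 17%, meeting the 17% threshold. (k) is not engaged (Hugo is not the subject of the briefing note), so (j) stands. Exception (c) does not apply.
Exception (d): a current Class 1 Registration is held; the briefing note was obtained under a confidentiality agreement — every condition holds. But applying paragraphs (l)–(m): (l) is triggered — the registered capacity is 130 units, meeting the 110 units threshold. (m), which would lift (l), is not engaged — the reportable unit count is 82, not less than 80. Exception (d) does not apply.
None of the exceptions is available; § 31.2 applies in full.

Yes — the Dunmore Planning Office must disclose the briefing note.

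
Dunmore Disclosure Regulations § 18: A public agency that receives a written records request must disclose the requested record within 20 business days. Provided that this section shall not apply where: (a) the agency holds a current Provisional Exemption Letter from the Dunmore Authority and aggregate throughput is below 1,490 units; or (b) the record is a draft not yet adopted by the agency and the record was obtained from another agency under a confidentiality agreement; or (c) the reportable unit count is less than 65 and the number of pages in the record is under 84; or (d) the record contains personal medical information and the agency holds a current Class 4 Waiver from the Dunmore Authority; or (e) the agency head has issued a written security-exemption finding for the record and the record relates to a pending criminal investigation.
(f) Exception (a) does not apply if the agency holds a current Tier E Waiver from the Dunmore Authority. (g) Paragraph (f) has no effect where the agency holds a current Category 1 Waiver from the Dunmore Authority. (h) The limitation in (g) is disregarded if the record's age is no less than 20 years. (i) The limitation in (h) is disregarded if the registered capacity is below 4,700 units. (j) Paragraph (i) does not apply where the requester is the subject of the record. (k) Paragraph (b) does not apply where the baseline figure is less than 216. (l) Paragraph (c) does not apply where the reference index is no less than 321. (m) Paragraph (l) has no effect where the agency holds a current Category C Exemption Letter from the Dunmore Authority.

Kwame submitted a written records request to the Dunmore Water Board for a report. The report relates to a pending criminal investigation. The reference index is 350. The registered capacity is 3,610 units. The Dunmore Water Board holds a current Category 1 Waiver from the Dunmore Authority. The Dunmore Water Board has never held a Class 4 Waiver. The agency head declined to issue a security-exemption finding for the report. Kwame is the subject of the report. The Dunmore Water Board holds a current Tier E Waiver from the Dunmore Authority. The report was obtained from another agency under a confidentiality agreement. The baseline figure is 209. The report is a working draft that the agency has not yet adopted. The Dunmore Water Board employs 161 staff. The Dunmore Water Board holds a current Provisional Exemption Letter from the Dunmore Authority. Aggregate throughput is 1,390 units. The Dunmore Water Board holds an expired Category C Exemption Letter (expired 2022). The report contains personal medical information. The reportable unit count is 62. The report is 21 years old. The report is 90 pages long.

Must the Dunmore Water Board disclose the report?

Exception (a): a current Provisional Exemption Letter is held; aggregate throughput is 1,390 units, below the 1,490 units limit — every condition holds. But: (f) is triggered — a current Tier E Waiver is held. (g) operates (a current Category 1 Waiver is held), but yields to (h): (h) operates against (g): the record's age is 21 years, meeting the 20 years threshold. (i) operates (the registered capacity is 3,610 units, below the 4,700 units limit), but yields to (j): (j) operates against (i): Kwame is the subject of the report. (a) is therefore removed.
Exception (b): the report is an unadopted draft; the report was obtained under a confidentiality agreement — every condition holds. However, paragraph (k) must be considered: (k) operates against (b): the baseline figure is 209, less than the 216 limit. So (b) is unavailable.
Exception (c) requires that the number of pages in the record is under 84; but the number of pages in the record is 90, not under 84, so (c) is unavailable.
Exception (d) does not apply: there is no Class 4 Waiver in force.
Exception (e) does not apply: the agency head declined to issue a security-exemption finding.
None of the exceptions is available; § 18 applies in full.

Yes — the Dunmore Water Board must disclose the report.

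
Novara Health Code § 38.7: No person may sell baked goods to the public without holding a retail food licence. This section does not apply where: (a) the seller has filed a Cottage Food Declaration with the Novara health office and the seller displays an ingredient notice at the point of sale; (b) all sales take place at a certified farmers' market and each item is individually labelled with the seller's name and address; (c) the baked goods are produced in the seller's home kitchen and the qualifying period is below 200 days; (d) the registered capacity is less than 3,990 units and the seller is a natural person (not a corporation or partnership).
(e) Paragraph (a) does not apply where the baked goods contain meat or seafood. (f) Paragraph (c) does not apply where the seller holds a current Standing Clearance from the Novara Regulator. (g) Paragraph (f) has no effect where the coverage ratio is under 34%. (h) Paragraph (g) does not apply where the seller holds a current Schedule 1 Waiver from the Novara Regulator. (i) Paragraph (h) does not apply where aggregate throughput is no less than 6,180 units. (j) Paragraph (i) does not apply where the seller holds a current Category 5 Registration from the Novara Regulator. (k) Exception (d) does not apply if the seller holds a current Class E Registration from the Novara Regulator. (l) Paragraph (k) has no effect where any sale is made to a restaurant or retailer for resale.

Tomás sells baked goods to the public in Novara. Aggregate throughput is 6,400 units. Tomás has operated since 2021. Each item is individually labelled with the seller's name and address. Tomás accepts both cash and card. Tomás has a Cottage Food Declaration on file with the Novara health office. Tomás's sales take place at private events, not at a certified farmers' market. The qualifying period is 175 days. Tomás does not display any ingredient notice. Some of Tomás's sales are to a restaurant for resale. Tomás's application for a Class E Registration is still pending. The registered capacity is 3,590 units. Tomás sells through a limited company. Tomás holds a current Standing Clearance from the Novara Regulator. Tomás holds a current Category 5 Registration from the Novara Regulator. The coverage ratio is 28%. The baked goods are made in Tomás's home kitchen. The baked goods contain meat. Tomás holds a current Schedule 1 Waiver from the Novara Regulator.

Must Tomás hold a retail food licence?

Yes — Tomás must hold a retail food licence.

Exception (a) requires that the seller displays an ingredient notice at the point of sale; but no ingredient notice is displayed, so (a) is unavailable.
Exception (b) fails — sales are at private events, not a certified farmers' market.
Exception (c)'s conditions are all satisfied: the baked goods are home-kitchen produced; the qualifying period is 175 days, below the 200 days limit. But applying paragraphs (f)–(j): (f) operates — a current Standing Clearance is held. (g) would limit (f) — the coverage ratio is 28%, under the 34% limit — but (h) sets (g) aside: (h) is triggered — a current Schedule 1 Waiver is held. (i) would limit (h) — aggregate throughput is 6,400 units, meeting the 6,180 units threshold — but (j) sets (i) aside: (j) operates against (i): a current Category 5 Registration is held. (c) is therefore removed.
Exception (d) fails — the seller operates through a limited company.
No exception displaces § 38.7.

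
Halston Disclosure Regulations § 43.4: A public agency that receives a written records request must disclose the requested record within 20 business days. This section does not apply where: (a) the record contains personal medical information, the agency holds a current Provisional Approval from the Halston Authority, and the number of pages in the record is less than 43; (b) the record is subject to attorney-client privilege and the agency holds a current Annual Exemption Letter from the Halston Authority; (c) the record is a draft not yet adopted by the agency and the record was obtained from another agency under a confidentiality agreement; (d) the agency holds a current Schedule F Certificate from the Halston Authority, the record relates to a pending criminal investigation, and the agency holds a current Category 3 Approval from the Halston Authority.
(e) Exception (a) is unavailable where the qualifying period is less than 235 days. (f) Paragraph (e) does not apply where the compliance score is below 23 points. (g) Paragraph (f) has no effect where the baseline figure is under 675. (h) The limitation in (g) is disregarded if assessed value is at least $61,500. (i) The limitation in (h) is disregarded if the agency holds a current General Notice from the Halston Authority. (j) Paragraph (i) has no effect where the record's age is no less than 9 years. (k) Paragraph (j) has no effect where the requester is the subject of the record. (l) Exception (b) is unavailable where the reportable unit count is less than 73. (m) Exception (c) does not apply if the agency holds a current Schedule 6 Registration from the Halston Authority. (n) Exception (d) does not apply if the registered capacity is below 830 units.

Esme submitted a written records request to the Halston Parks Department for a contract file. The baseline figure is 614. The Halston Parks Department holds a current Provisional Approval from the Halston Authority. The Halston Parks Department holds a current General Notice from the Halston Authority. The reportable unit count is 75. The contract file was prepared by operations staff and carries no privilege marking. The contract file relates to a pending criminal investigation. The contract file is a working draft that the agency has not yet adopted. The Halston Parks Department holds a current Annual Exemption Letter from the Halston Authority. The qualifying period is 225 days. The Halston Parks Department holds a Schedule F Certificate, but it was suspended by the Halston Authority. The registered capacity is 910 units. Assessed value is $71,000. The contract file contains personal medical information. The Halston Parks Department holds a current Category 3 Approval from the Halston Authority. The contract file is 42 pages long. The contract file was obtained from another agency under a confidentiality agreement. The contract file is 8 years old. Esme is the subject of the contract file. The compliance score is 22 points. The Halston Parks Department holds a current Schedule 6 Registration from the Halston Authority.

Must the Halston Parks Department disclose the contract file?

All of (a)'s requirements are met (the contract file contains personal medical information; a current Provisional Approval is held; the number of pages in the record is 42, less than the 43 limit). But applying paragraphs (e)–(k): (e) is engaged — the qualifying period is 225 days, less than the 235 days limit. (f) would limit (e) — the compliance score is 22 points, below the 23 points limit — but (g) sets (f) aside: (g) operates against (f): the baseline figure is 614, under the 675 limit. (h) is triggered (assessed value is $71,000, meeting the $61,500 threshold), but is displaced by (i): (i) is engaged — a current General Notice is held. (j) is not engaged (the record's age is 8 years, short of 9 years), so (i) stands. (a) is therefore removed.
Exception (b) requires that the record is subject to attorney-client privilege; but the contract file carries no privilege marking, so (b) is unavailable.
Exception (c)'s conditions are all satisfied: the contract file is an unadopted draft; the contract file was obtained under a confidentiality agreement. But applying paragraph (m): (m) operates against (c): a current Schedule 6 Registration is held. Exception (c) does not apply.
Exception (d) does not apply: there is no Schedule F Certificate in force.
No exception applies. The general rule governs.

Yes — the Halston Parks Department must disclose the contract file.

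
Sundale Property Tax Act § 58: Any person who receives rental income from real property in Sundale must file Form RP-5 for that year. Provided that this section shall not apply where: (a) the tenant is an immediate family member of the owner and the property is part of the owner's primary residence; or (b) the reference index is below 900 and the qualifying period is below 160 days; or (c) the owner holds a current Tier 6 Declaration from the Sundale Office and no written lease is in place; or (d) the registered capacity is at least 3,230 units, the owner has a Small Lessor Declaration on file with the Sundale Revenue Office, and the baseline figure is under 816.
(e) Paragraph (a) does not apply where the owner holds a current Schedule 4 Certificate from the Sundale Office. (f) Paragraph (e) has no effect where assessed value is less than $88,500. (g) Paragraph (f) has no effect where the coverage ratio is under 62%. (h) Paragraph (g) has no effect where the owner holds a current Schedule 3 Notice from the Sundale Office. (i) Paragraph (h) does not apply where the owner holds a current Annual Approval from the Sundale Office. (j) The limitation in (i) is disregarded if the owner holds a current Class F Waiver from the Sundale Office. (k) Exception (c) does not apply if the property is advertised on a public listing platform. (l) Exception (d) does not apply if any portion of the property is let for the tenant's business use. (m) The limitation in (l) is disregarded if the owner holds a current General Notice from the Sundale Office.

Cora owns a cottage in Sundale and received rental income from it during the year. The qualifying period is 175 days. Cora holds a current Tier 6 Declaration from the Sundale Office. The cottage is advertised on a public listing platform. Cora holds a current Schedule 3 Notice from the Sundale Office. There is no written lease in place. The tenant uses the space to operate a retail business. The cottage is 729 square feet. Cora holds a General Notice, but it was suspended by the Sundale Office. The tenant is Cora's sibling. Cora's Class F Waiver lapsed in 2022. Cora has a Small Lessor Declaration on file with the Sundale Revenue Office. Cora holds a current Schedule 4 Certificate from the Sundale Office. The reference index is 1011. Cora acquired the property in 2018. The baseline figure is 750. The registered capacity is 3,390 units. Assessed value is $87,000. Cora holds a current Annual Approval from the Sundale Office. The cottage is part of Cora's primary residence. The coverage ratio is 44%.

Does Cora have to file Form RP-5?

Yes — Cora must file Form RP-5.

Exception (a): the tenant is an immediate family member; the cottage is part of the primary residence — every condition holds. Turning to paragraphs (e)–(j): (e) operates against (a): a current Schedule 4 Certificate is held. (f) operates (assessed value is $87,000, less than the $88,500 limit), but is displaced by (g): (g) applies — the coverage ratio is 44%, under the 62% limit. (h) operates (a current Schedule 3 Notice is held), but is overridden by (i): (i) operates against (h): a current Annual Approval is held. (j), which would lift (i), does not operate here — the Class F Waiver is not current. Exception (a) does not apply.
Exception (b) fails — the reference index is 1,011, not below 900.
Exception (c)'s conditions are all satisfied: a current Tier 6 Declaration is held; there is no written lease. But applying paragraph (k): (k) operates — the property is publicly advertised. Exception (c) does not apply.
All of (d)'s requirements are met (the registered capacity is 3,390 units, meeting the 3,230 units threshold; a Small Lessor Declaration is on file; the baseline figure is 750, under the 816 limit). Turning to paragraphs (l)–(m): (l) operates against (d): the space is let for business use. (m) does not operate here (the General Notice is not current), so (l) stands. So (d) is unavailable.
No exception is made out. Cora falls within the general rule.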